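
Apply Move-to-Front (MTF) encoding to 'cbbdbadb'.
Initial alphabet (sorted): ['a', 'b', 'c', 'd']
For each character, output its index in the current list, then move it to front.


MTF encoding:
'c': index 2 in ['a', 'b', 'c', 'd'] -> ['c', 'a', 'b', 'd']
'b': index 2 in ['c', 'a', 'b', 'd'] -> ['b', 'c', 'a', 'd']
'b': index 0 in ['b', 'c', 'a', 'd'] -> ['b', 'c', 'a', 'd']
'd': index 3 in ['b', 'c', 'a', 'd'] -> ['d', 'b', 'c', 'a']
'b': index 1 in ['d', 'b', 'c', 'a'] -> ['b', 'd', 'c', 'a']
'a': index 3 in ['b', 'd', 'c', 'a'] -> ['a', 'b', 'd', 'c']
'd': index 2 in ['a', 'b', 'd', 'c'] -> ['d', 'a', 'b', 'c']
'b': index 2 in ['d', 'a', 'b', 'c'] -> ['b', 'd', 'a', 'c']


Output: [2, 2, 0, 3, 1, 3, 2, 2]


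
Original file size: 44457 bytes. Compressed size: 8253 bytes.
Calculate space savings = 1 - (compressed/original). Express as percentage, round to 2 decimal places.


ratio = compressed/original = 8253/44457 = 0.18564
savings = 1 - ratio = 1 - 0.18564 = 0.81436
as a percentage: 0.81436 * 100 = 81.44%

Space savings = 1 - 8253/44457 = 81.44%


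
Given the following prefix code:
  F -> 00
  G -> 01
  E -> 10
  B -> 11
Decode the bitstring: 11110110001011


Decoding step by step:
Bits 11 -> B
Bits 11 -> B
Bits 01 -> G
Bits 10 -> E
Bits 00 -> F
Bits 10 -> E
Bits 11 -> B


Decoded message: BBGEFEB


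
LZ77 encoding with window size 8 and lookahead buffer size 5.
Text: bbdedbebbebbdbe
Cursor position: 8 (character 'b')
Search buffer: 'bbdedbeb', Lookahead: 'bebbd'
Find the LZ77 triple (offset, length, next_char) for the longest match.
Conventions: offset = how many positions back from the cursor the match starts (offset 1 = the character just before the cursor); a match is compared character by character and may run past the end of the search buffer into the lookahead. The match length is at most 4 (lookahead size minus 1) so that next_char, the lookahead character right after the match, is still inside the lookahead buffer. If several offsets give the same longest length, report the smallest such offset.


Try each offset into the search buffer:
  offset=1 (pos 7, char 'b'): match length 1
  offset=2 (pos 6, char 'e'): match length 0
  offset=3 (pos 5, char 'b'): match length 4
  offset=4 (pos 4, char 'd'): match length 0
  offset=5 (pos 3, char 'e'): match length 0
  offset=6 (pos 2, char 'd'): match length 0
  offset=7 (pos 1, char 'b'): match length 1
  offset=8 (pos 0, char 'b'): match length 1
Longest match has length 4 at offset 3.
next_char = character at position 8 + 4 = 12 -> 'd'

Best match: offset=3, length=4 (matching 'bebb' starting at position 5)
LZ77 triple: (3, 4, 'd')


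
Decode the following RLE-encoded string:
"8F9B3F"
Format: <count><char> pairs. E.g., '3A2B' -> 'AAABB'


Expanding each <count><char> pair:
  8F -> 'FFFFFFFF'
  9B -> 'BBBBBBBBB'
  3F -> 'FFF'

Decoded = FFFFFFFFBBBBBBBBBFFF


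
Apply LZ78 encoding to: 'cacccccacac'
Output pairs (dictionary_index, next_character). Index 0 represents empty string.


LZ78 encoding steps:
Dictionary: {0: ''}
Step 1: w='' (idx 0), next='c' -> output (0, 'c'), add 'c' as idx 1
Step 2: w='' (idx 0), next='a' -> output (0, 'a'), add 'a' as idx 2
Step 3: w='c' (idx 1), next='c' -> output (1, 'c'), add 'cc' as idx 3
Step 4: w='cc' (idx 3), next='c' -> output (3, 'c'), add 'ccc' as idx 4
Step 5: w='a' (idx 2), next='c' -> output (2, 'c'), add 'ac' as idx 5
Step 6: w='ac' (idx 5), end of input -> output (5, '')


Encoded: [(0, 'c'), (0, 'a'), (1, 'c'), (3, 'c'), (2, 'c'), (5, '')]


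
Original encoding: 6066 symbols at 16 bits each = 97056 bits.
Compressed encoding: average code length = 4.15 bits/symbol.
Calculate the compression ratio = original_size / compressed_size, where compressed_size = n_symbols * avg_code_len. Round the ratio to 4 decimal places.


original_size = n_symbols * orig_bits = 6066 * 16 = 97056 bits
compressed_size = n_symbols * avg_code_len = 6066 * 4.15 = 25173.9 bits
ratio = original_size / compressed_size = 97056 / 25173.9 = 3.8554

Compression ratio = 3.8554


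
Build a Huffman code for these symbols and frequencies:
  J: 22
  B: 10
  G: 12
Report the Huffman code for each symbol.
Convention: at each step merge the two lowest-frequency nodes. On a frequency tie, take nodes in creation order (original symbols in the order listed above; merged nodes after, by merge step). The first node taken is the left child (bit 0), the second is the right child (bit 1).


Huffman tree construction:
Step 1: Merge B(10) + G(12) = 22
Step 2: Merge J(22) + (B+G)(22) = 44
Read each symbol's code off the tree from the root (left child = 0, right child = 1).

Codes:
  J: 0 (length 1)
  B: 10 (length 2)
  G: 11 (length 2)
Average code length: 66/44 = 1.5000 bits/symbol


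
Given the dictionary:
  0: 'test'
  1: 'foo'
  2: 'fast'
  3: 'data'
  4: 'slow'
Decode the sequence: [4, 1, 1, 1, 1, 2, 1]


Look up each index in the dictionary:
  4 -> 'slow'
  1 -> 'foo'
  1 -> 'foo'
  1 -> 'foo'
  1 -> 'foo'
  2 -> 'fast'
  1 -> 'foo'

Decoded: "slow foo foo foo foo fast foo"


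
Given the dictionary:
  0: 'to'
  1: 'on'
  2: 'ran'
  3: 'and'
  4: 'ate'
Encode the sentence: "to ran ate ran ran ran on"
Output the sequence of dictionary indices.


Look up each word in the dictionary:
  'to' -> 0
  'ran' -> 2
  'ate' -> 4
  'ran' -> 2
  'ran' -> 2
  'ran' -> 2
  'on' -> 1

Encoded: [0, 2, 4, 2, 2, 2, 1]


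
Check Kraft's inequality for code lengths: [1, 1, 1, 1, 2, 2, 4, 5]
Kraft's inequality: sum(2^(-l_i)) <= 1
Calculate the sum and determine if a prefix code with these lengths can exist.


Sum = 2^(-1) + 2^(-1) + 2^(-1) + 2^(-1) + 2^(-2) + 2^(-2) + 2^(-4) + 2^(-5)
    = 0.5 + 0.5 + 0.5 + 0.5 + 0.25 + 0.25 + 0.0625 + 0.03125
    = 83/32 = 2.59375
Since 2.59375 > 1, Kraft's inequality is NOT satisfied.
A prefix code with these lengths CANNOT exist.

Kraft sum = 2.59375. Not satisfied.


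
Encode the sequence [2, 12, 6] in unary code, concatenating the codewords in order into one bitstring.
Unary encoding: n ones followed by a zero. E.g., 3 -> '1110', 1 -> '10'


Encode each number as n ones followed by a terminating 0:
  2 -> 110 (3 bits)
  12 -> 1111111111110 (13 bits)
  6 -> 1111110 (7 bits)
Total length = 3 + 13 + 7 = 23 bits.

Unary([2, 12, 6]) = 11011111111111101111110 (23 bits)


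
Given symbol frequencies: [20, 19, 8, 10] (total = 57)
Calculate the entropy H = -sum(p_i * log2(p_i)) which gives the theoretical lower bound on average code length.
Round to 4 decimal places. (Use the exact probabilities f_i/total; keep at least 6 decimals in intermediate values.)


Per-symbol terms -p_i * log2(p_i) with p_i = f_i/57:
  p = 20/57 = 0.350877: log2(p) = -1.510962, -p*log2(p) = 0.530162
  p = 19/57 = 0.333333: log2(p) = -1.584963, -p*log2(p) = 0.528321
  p = 8/57 = 0.140351: log2(p) = -2.832890, -p*log2(p) = 0.397599
  p = 10/57 = 0.175439: log2(p) = -2.510962, -p*log2(p) = 0.440520
H = 0.530162 + 0.528321 + 0.397599 + 0.440520 = 1.896602

H = 1.8966 bits/symbol


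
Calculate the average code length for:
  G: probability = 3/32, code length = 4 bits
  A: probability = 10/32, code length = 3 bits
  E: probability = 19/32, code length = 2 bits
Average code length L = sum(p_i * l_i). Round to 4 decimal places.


Weighted contributions p_i * l_i:
  G: (3/32) * 4 = 12/32
  A: (10/32) * 3 = 30/32
  E: (19/32) * 2 = 38/32
Sum = (12 + 30 + 38)/32 = 80/32

L = 80/32 = 2.5000 bits/symbol


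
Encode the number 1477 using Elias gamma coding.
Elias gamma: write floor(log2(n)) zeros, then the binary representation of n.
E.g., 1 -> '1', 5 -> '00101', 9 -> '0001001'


num_bits = floor(log2(1477)) + 1 = 11
leading_zeros = num_bits - 1 = 10
binary(1477) = 10111000101

Elias gamma(1477) = '0000000000' + '10111000101' = 000000000010111000101 (21 bits)


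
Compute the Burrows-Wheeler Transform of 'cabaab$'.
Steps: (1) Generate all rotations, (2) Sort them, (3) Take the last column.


Rotations (sorted):
  0: $cabaab -> last char: b
  1: aab$cab -> last char: b
  2: ab$caba -> last char: a
  3: abaab$c -> last char: c
  4: b$cabaa -> last char: a
  5: baab$ca -> last char: a
  6: cabaab$ -> last char: $


BWT = bbacaa$


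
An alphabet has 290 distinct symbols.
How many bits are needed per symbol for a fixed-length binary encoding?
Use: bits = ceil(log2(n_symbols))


log2(290) = 8.1799
Bracket: 2^8 = 256 < 290 <= 2^9 = 512
So ceil(log2(290)) = 9

bits = ceil(log2(290)) = ceil(8.1799) = 9 bits


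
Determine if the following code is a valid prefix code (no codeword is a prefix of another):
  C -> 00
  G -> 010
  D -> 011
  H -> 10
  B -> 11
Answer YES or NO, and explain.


Checking each pair (does one codeword prefix another?):
  C='00' vs G='010': no prefix
  C='00' vs D='011': no prefix
  C='00' vs H='10': no prefix
  C='00' vs B='11': no prefix
  G='010' vs C='00': no prefix
  G='010' vs D='011': no prefix
  G='010' vs H='10': no prefix
  G='010' vs B='11': no prefix
  D='011' vs C='00': no prefix
  D='011' vs G='010': no prefix
  D='011' vs H='10': no prefix
  D='011' vs B='11': no prefix
  H='10' vs C='00': no prefix
  H='10' vs G='010': no prefix
  H='10' vs D='011': no prefix
  H='10' vs B='11': no prefix
  B='11' vs C='00': no prefix
  B='11' vs G='010': no prefix
  B='11' vs D='011': no prefix
  B='11' vs H='10': no prefix
No violation found over all pairs.

YES -- this is a valid prefix code. No codeword is a prefix of any other codeword.


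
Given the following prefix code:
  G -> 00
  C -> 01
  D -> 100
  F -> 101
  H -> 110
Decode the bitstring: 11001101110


Decoding step by step:
Bits 110 -> H
Bits 01 -> C
Bits 101 -> F
Bits 110 -> H


Decoded message: HCFH


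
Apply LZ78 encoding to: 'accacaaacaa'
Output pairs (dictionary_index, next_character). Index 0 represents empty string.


LZ78 encoding steps:
Dictionary: {0: ''}
Step 1: w='' (idx 0), next='a' -> output (0, 'a'), add 'a' as idx 1
Step 2: w='' (idx 0), next='c' -> output (0, 'c'), add 'c' as idx 2
Step 3: w='c' (idx 2), next='a' -> output (2, 'a'), add 'ca' as idx 3
Step 4: w='ca' (idx 3), next='a' -> output (3, 'a'), add 'caa' as idx 4
Step 5: w='a' (idx 1), next='c' -> output (1, 'c'), add 'ac' as idx 5
Step 6: w='a' (idx 1), next='a' -> output (1, 'a'), add 'aa' as idx 6


Encoded: [(0, 'a'), (0, 'c'), (2, 'a'), (3, 'a'), (1, 'c'), (1, 'a')]


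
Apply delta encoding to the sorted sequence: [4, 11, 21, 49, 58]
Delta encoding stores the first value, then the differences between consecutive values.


First value: 4
Deltas:
  11 - 4 = 7
  21 - 11 = 10
  49 - 21 = 28
  58 - 49 = 9


Delta encoded: [4, 7, 10, 28, 9]


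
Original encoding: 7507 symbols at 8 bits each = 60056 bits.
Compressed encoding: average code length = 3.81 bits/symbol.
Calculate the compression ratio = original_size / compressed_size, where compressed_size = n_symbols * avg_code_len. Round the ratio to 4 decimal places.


original_size = n_symbols * orig_bits = 7507 * 8 = 60056 bits
compressed_size = n_symbols * avg_code_len = 7507 * 3.81 = 28601.67 bits
ratio = original_size / compressed_size = 60056 / 28601.67 = 2.0997

Compression ratio = 2.0997


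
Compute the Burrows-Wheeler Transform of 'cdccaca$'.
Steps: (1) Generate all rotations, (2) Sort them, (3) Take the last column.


Rotations (sorted):
  0: $cdccaca -> last char: a
  1: a$cdccac -> last char: c
  2: aca$cdcc -> last char: c
  3: ca$cdcca -> last char: a
  4: caca$cdc -> last char: c
  5: ccaca$cd -> last char: d
  6: cdccaca$ -> last char: $
  7: dccaca$c -> last char: c


BWT = accacd$c


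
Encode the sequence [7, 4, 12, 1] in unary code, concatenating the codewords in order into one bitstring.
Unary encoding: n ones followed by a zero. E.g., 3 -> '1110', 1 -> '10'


Encode each number as n ones followed by a terminating 0:
  7 -> 11111110 (8 bits)
  4 -> 11110 (5 bits)
  12 -> 1111111111110 (13 bits)
  1 -> 10 (2 bits)
Total length = 8 + 5 + 13 + 2 = 28 bits.

Unary([7, 4, 12, 1]) = 1111111011110111111111111010 (28 bits)


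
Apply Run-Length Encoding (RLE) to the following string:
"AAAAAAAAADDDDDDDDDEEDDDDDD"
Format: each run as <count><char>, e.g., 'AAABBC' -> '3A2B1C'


Scanning runs left to right:
  i=0: run of 'A' x 9 -> '9A'
  i=9: run of 'D' x 9 -> '9D'
  i=18: run of 'E' x 2 -> '2E'
  i=20: run of 'D' x 6 -> '6D'

RLE = 9A9D2E6D


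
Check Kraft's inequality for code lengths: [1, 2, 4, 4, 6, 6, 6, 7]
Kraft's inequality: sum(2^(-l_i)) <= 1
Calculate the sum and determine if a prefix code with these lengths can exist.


Sum = 2^(-1) + 2^(-2) + 2^(-4) + 2^(-4) + 2^(-6) + 2^(-6) + 2^(-6) + 2^(-7)
    = 0.5 + 0.25 + 0.0625 + 0.0625 + 0.015625 + 0.015625 + 0.015625 + 0.0078125
    = 119/128 = 0.9296875
Since 0.9296875 <= 1, Kraft's inequality IS satisfied.
A prefix code with these lengths CAN exist.

Kraft sum = 0.9296875. Satisfied.


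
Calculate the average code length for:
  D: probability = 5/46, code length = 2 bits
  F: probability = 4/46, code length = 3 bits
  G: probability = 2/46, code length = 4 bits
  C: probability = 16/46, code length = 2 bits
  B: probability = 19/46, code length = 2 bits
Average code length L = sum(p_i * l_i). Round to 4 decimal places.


Weighted contributions p_i * l_i:
  D: (5/46) * 2 = 10/46
  F: (4/46) * 3 = 12/46
  G: (2/46) * 4 = 8/46
  C: (16/46) * 2 = 32/46
  B: (19/46) * 2 = 38/46
Sum = (10 + 12 + 8 + 32 + 38)/46 = 100/46

L = 100/46 = 2.1739 bits/symbol


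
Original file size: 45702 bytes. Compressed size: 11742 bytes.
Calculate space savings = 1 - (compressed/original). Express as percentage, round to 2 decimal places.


ratio = compressed/original = 11742/45702 = 0.256925
savings = 1 - ratio = 1 - 0.256925 = 0.743075
as a percentage: 0.743075 * 100 = 74.31%

Space savings = 1 - 11742/45702 = 74.31%


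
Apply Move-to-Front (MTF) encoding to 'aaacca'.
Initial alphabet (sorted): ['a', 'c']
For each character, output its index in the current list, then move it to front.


MTF encoding:
'a': index 0 in ['a', 'c'] -> ['a', 'c']
'a': index 0 in ['a', 'c'] -> ['a', 'c']
'a': index 0 in ['a', 'c'] -> ['a', 'c']
'c': index 1 in ['a', 'c'] -> ['c', 'a']
'c': index 0 in ['c', 'a'] -> ['c', 'a']
'a': index 1 in ['c', 'a'] -> ['a', 'c']


Output: [0, 0, 0, 1, 0, 1]


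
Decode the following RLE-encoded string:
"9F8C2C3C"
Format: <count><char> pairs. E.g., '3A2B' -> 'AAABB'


Expanding each <count><char> pair:
  9F -> 'FFFFFFFFF'
  8C -> 'CCCCCCCC'
  2C -> 'CC'
  3C -> 'CCC'

Decoded = FFFFFFFFFCCCCCCCCCCCCC


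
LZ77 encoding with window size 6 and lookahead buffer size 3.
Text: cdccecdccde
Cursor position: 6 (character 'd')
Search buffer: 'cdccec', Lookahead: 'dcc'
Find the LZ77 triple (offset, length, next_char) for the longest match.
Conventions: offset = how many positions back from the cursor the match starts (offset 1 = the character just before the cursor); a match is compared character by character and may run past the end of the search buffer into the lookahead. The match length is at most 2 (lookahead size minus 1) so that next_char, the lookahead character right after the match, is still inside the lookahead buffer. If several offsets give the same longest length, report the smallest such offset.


Try each offset into the search buffer:
  offset=1 (pos 5, char 'c'): match length 0
  offset=2 (pos 4, char 'e'): match length 0
  offset=3 (pos 3, char 'c'): match length 0
  offset=4 (pos 2, char 'c'): match length 0
  offset=5 (pos 1, char 'd'): match length 2
  offset=6 (pos 0, char 'c'): match length 0
Longest match has length 2 at offset 5.
next_char = character at position 6 + 2 = 8 -> 'c'

Best match: offset=5, length=2 (matching 'dc' starting at position 1)
LZ77 triple: (5, 2, 'c')


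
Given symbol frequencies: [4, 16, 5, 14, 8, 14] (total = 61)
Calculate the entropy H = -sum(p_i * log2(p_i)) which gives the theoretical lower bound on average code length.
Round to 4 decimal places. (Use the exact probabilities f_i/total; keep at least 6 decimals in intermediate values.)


Per-symbol terms -p_i * log2(p_i) with p_i = f_i/61:
  p = 4/61 = 0.065574: log2(p) = -3.930737, -p*log2(p) = 0.257753
  p = 16/61 = 0.262295: log2(p) = -1.930737, -p*log2(p) = 0.506423
  p = 5/61 = 0.081967: log2(p) = -3.608809, -p*log2(p) = 0.295804
  p = 14/61 = 0.229508: log2(p) = -2.123382, -p*log2(p) = 0.487334
  p = 8/61 = 0.131148: log2(p) = -2.930737, -p*log2(p) = 0.384359
  p = 14/61 = 0.229508: log2(p) = -2.123382, -p*log2(p) = 0.487334
H = 0.257753 + 0.506423 + 0.295804 + 0.487334 + 0.384359 + 0.487334 = 2.419007

H = 2.419 bits/symbol


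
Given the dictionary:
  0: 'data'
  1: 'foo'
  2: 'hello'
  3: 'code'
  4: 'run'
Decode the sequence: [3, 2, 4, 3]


Look up each index in the dictionary:
  3 -> 'code'
  2 -> 'hello'
  4 -> 'run'
  3 -> 'code'

Decoded: "code hello run code"


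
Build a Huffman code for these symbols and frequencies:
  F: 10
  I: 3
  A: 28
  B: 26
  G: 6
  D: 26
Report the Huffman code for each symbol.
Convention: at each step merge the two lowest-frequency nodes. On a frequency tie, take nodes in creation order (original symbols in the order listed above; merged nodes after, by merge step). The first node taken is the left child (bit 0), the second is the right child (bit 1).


Huffman tree construction:
Step 1: Merge I(3) + G(6) = 9
Step 2: Merge (I+G)(9) + F(10) = 19
Step 3: Merge ((I+G)+F)(19) + B(26) = 45
Step 4: Merge D(26) + A(28) = 54
Step 5: Merge (((I+G)+F)+B)(45) + (D+A)(54) = 99
Read each symbol's code off the tree from the root (left child = 0, right child = 1).

Codes:
  F: 001 (length 3)
  I: 0000 (length 4)
  A: 11 (length 2)
  B: 01 (length 2)
  G: 0001 (length 4)
  D: 10 (length 2)
Average code length: 226/99 = 2.2828 bits/symbol


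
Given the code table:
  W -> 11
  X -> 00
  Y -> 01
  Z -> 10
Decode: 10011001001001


Decoding:
10 -> Z
01 -> Y
10 -> Z
01 -> Y
00 -> X
10 -> Z
01 -> Y


Result: ZYZYXZY


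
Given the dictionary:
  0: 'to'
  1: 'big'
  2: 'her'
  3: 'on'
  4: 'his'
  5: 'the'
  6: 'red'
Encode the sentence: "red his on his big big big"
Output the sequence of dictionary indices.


Look up each word in the dictionary:
  'red' -> 6
  'his' -> 4
  'on' -> 3
  'his' -> 4
  'big' -> 1
  'big' -> 1
  'big' -> 1

Encoded: [6, 4, 3, 4, 1, 1, 1]


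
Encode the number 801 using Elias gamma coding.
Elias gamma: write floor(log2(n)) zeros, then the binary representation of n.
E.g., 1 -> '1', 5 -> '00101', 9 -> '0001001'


num_bits = floor(log2(801)) + 1 = 10
leading_zeros = num_bits - 1 = 9
binary(801) = 1100100001

Elias gamma(801) = '000000000' + '1100100001' = 0000000001100100001 (19 bits)


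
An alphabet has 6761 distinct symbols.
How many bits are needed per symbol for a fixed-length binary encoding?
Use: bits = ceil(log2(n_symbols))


log2(6761) = 12.723
Bracket: 2^12 = 4096 < 6761 <= 2^13 = 8192
So ceil(log2(6761)) = 13

bits = ceil(log2(6761)) = ceil(12.723) = 13 bits


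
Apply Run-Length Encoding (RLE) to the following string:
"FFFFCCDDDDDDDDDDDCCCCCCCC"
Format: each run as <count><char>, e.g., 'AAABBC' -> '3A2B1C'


Scanning runs left to right:
  i=0: run of 'F' x 4 -> '4F'
  i=4: run of 'C' x 2 -> '2C'
  i=6: run of 'D' x 11 -> '11D'
  i=17: run of 'C' x 8 -> '8C'

RLE = 4F2C11D8C


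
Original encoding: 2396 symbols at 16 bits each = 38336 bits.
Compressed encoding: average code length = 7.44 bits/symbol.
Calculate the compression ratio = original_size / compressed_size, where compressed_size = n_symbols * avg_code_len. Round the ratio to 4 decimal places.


original_size = n_symbols * orig_bits = 2396 * 16 = 38336 bits
compressed_size = n_symbols * avg_code_len = 2396 * 7.44 = 17826.24 bits
ratio = original_size / compressed_size = 38336 / 17826.24 = 2.1505

Compression ratio = 2.1505


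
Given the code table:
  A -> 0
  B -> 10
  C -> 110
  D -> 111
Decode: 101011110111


Decoding:
10 -> B
10 -> B
111 -> D
10 -> B
111 -> D


Result: BBDBD


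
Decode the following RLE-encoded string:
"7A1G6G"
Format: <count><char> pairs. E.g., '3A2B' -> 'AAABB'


Expanding each <count><char> pair:
  7A -> 'AAAAAAA'
  1G -> 'G'
  6G -> 'GGGGGG'

Decoded = AAAAAAAGGGGGGG


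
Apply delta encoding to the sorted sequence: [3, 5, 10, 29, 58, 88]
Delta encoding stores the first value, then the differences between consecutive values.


First value: 3
Deltas:
  5 - 3 = 2
  10 - 5 = 5
  29 - 10 = 19
  58 - 29 = 29
  88 - 58 = 30


Delta encoded: [3, 2, 5, 19, 29, 30]


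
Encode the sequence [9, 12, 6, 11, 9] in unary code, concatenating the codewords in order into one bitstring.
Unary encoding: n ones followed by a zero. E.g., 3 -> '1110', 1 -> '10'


Encode each number as n ones followed by a terminating 0:
  9 -> 1111111110 (10 bits)
  12 -> 1111111111110 (13 bits)
  6 -> 1111110 (7 bits)
  11 -> 111111111110 (12 bits)
  9 -> 1111111110 (10 bits)
Total length = 10 + 13 + 7 + 12 + 10 = 52 bits.

Unary([9, 12, 6, 11, 9]) = 1111111110111111111111011111101111111111101111111110 (52 bits)


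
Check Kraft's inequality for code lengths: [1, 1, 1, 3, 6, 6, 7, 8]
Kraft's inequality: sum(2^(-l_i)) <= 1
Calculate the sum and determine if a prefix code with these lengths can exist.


Sum = 2^(-1) + 2^(-1) + 2^(-1) + 2^(-3) + 2^(-6) + 2^(-6) + 2^(-7) + 2^(-8)
    = 0.5 + 0.5 + 0.5 + 0.125 + 0.015625 + 0.015625 + 0.0078125 + 0.00390625
    = 427/256 = 1.66796875
Since 1.66796875 > 1, Kraft's inequality is NOT satisfied.
A prefix code with these lengths CANNOT exist.

Kraft sum = 1.66796875. Not satisfied.


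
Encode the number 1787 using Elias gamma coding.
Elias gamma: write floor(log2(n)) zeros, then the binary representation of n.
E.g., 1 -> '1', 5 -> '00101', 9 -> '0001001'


num_bits = floor(log2(1787)) + 1 = 11
leading_zeros = num_bits - 1 = 10
binary(1787) = 11011111011

Elias gamma(1787) = '0000000000' + '11011111011' = 000000000011011111011 (21 bits)


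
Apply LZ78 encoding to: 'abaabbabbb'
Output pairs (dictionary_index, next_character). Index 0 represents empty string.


LZ78 encoding steps:
Dictionary: {0: ''}
Step 1: w='' (idx 0), next='a' -> output (0, 'a'), add 'a' as idx 1
Step 2: w='' (idx 0), next='b' -> output (0, 'b'), add 'b' as idx 2
Step 3: w='a' (idx 1), next='a' -> output (1, 'a'), add 'aa' as idx 3
Step 4: w='b' (idx 2), next='b' -> output (2, 'b'), add 'bb' as idx 4
Step 5: w='a' (idx 1), next='b' -> output (1, 'b'), add 'ab' as idx 5
Step 6: w='bb' (idx 4), end of input -> output (4, '')


Encoded: [(0, 'a'), (0, 'b'), (1, 'a'), (2, 'b'), (1, 'b'), (4, '')]


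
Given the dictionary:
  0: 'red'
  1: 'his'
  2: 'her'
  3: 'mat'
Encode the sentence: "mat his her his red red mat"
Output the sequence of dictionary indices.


Look up each word in the dictionary:
  'mat' -> 3
  'his' -> 1
  'her' -> 2
  'his' -> 1
  'red' -> 0
  'red' -> 0
  'mat' -> 3

Encoded: [3, 1, 2, 1, 0, 0, 3]


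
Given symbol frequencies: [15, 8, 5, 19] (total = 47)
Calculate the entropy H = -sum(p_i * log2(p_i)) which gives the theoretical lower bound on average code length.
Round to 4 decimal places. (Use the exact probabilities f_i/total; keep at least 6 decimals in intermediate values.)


Per-symbol terms -p_i * log2(p_i) with p_i = f_i/47:
  p = 15/47 = 0.319149: log2(p) = -1.647698, -p*log2(p) = 0.525861
  p = 8/47 = 0.170213: log2(p) = -2.554589, -p*log2(p) = 0.434824
  p = 5/47 = 0.106383: log2(p) = -3.232661, -p*log2(p) = 0.343900
  p = 19/47 = 0.404255: log2(p) = -1.306661, -p*log2(p) = 0.528225
H = 0.525861 + 0.434824 + 0.343900 + 0.528225 = 1.832810

H = 1.8328 bits/symbol


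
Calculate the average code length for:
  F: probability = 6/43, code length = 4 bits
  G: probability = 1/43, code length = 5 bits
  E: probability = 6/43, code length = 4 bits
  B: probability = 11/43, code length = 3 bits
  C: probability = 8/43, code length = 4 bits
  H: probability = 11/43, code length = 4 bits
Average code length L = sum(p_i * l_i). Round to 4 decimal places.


Weighted contributions p_i * l_i:
  F: (6/43) * 4 = 24/43
  G: (1/43) * 5 = 5/43
  E: (6/43) * 4 = 24/43
  B: (11/43) * 3 = 33/43
  C: (8/43) * 4 = 32/43
  H: (11/43) * 4 = 44/43
Sum = (24 + 5 + 24 + 33 + 32 + 44)/43 = 162/43

L = 162/43 = 3.7674 bits/symbol


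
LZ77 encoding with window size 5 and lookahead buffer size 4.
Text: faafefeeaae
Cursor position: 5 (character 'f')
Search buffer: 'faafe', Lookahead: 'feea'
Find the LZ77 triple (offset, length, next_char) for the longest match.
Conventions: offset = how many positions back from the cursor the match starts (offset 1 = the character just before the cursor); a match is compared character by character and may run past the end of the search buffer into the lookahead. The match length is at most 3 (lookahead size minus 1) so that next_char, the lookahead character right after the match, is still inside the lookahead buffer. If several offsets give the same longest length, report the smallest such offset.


Try each offset into the search buffer:
  offset=1 (pos 4, char 'e'): match length 0
  offset=2 (pos 3, char 'f'): match length 2
  offset=3 (pos 2, char 'a'): match length 0
  offset=4 (pos 1, char 'a'): match length 0
  offset=5 (pos 0, char 'f'): match length 1
Longest match has length 2 at offset 2.
next_char = character at position 5 + 2 = 7 -> 'e'

Best match: offset=2, length=2 (matching 'fe' starting at position 3)
LZ77 triple: (2, 2, 'e')


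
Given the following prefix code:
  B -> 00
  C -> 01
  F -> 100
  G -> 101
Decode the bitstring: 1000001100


Decoding step by step:
Bits 100 -> F
Bits 00 -> B
Bits 01 -> C
Bits 100 -> F


Decoded message: FBCF


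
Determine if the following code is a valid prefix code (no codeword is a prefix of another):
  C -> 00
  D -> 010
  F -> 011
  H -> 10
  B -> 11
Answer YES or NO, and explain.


Checking each pair (does one codeword prefix another?):
  C='00' vs D='010': no prefix
  C='00' vs F='011': no prefix
  C='00' vs H='10': no prefix
  C='00' vs B='11': no prefix
  D='010' vs C='00': no prefix
  D='010' vs F='011': no prefix
  D='010' vs H='10': no prefix
  D='010' vs B='11': no prefix
  F='011' vs C='00': no prefix
  F='011' vs D='010': no prefix
  F='011' vs H='10': no prefix
  F='011' vs B='11': no prefix
  H='10' vs C='00': no prefix
  H='10' vs D='010': no prefix
  H='10' vs F='011': no prefix
  H='10' vs B='11': no prefix
  B='11' vs C='00': no prefix
  B='11' vs D='010': no prefix
  B='11' vs F='011': no prefix
  B='11' vs H='10': no prefix
No violation found over all pairs.

YES -- this is a valid prefix code. No codeword is a prefix of any other codeword.


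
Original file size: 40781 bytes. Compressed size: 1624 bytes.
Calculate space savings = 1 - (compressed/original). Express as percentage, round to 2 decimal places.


ratio = compressed/original = 1624/40781 = 0.039822
savings = 1 - ratio = 1 - 0.039822 = 0.960178
as a percentage: 0.960178 * 100 = 96.02%

Space savings = 1 - 1624/40781 = 96.02%


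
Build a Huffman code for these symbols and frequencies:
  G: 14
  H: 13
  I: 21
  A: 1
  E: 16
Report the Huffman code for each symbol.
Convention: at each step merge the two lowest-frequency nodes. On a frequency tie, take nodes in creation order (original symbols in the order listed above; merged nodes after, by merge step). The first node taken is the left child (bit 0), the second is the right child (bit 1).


Huffman tree construction:
Step 1: Merge A(1) + H(13) = 14
Step 2: Merge G(14) + (A+H)(14) = 28
Step 3: Merge E(16) + I(21) = 37
Step 4: Merge (G+(A+H))(28) + (E+I)(37) = 65
Read each symbol's code off the tree from the root (left child = 0, right child = 1).

Codes:
  G: 00 (length 2)
  H: 011 (length 3)
  I: 11 (length 2)
  A: 010 (length 3)
  E: 10 (length 2)
Average code length: 144/65 = 2.2154 bits/symbol


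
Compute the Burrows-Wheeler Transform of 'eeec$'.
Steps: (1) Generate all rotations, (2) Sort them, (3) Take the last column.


Rotations (sorted):
  0: $eeec -> last char: c
  1: c$eee -> last char: e
  2: ec$ee -> last char: e
  3: eec$e -> last char: e
  4: eeec$ -> last char: $


BWT = ceee$


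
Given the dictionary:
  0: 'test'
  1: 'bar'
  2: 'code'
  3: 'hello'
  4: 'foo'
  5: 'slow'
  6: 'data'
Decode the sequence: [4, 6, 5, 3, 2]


Look up each index in the dictionary:
  4 -> 'foo'
  6 -> 'data'
  5 -> 'slow'
  3 -> 'hello'
  2 -> 'code'

Decoded: "foo data slow hello code"


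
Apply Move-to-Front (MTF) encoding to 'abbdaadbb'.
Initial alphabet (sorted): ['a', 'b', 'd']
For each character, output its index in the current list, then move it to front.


MTF encoding:
'a': index 0 in ['a', 'b', 'd'] -> ['a', 'b', 'd']
'b': index 1 in ['a', 'b', 'd'] -> ['b', 'a', 'd']
'b': index 0 in ['b', 'a', 'd'] -> ['b', 'a', 'd']
'd': index 2 in ['b', 'a', 'd'] -> ['d', 'b', 'a']
'a': index 2 in ['d', 'b', 'a'] -> ['a', 'd', 'b']
'a': index 0 in ['a', 'd', 'b'] -> ['a', 'd', 'b']
'd': index 1 in ['a', 'd', 'b'] -> ['d', 'a', 'b']
'b': index 2 in ['d', 'a', 'b'] -> ['b', 'd', 'a']
'b': index 0 in ['b', 'd', 'a'] -> ['b', 'd', 'a']


Output: [0, 1, 0, 2, 2, 0, 1, 2, 0]


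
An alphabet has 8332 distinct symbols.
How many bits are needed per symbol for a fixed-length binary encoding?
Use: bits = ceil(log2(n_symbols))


log2(8332) = 13.0244
Bracket: 2^13 = 8192 < 8332 <= 2^14 = 16384
So ceil(log2(8332)) = 14

bits = ceil(log2(8332)) = ceil(13.0244) = 14 bits


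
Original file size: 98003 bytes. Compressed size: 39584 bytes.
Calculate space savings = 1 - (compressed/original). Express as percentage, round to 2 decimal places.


ratio = compressed/original = 39584/98003 = 0.403906
savings = 1 - ratio = 1 - 0.403906 = 0.596094
as a percentage: 0.596094 * 100 = 59.61%

Space savings = 1 - 39584/98003 = 59.61%


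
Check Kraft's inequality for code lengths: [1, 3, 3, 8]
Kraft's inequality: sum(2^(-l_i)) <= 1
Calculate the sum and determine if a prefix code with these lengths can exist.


Sum = 2^(-1) + 2^(-3) + 2^(-3) + 2^(-8)
    = 0.5 + 0.125 + 0.125 + 0.00390625
    = 193/256 = 0.75390625
Since 0.75390625 <= 1, Kraft's inequality IS satisfied.
A prefix code with these lengths CAN exist.

Kraft sum = 0.75390625. Satisfied.


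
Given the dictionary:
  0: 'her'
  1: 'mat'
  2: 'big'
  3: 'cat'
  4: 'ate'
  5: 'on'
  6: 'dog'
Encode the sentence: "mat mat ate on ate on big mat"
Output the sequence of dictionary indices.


Look up each word in the dictionary:
  'mat' -> 1
  'mat' -> 1
  'ate' -> 4
  'on' -> 5
  'ate' -> 4
  'on' -> 5
  'big' -> 2
  'mat' -> 1

Encoded: [1, 1, 4, 5, 4, 5, 2, 1]


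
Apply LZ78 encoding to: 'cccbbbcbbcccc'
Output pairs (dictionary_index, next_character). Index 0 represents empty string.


LZ78 encoding steps:
Dictionary: {0: ''}
Step 1: w='' (idx 0), next='c' -> output (0, 'c'), add 'c' as idx 1
Step 2: w='c' (idx 1), next='c' -> output (1, 'c'), add 'cc' as idx 2
Step 3: w='' (idx 0), next='b' -> output (0, 'b'), add 'b' as idx 3
Step 4: w='b' (idx 3), next='b' -> output (3, 'b'), add 'bb' as idx 4
Step 5: w='c' (idx 1), next='b' -> output (1, 'b'), add 'cb' as idx 5
Step 6: w='b' (idx 3), next='c' -> output (3, 'c'), add 'bc' as idx 6
Step 7: w='cc' (idx 2), next='c' -> output (2, 'c'), add 'ccc' as idx 7


Encoded: [(0, 'c'), (1, 'c'), (0, 'b'), (3, 'b'), (1, 'b'), (3, 'c'), (2, 'c')]


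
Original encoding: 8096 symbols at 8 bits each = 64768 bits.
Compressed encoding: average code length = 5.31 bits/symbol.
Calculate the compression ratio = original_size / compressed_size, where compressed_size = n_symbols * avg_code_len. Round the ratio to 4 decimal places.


original_size = n_symbols * orig_bits = 8096 * 8 = 64768 bits
compressed_size = n_symbols * avg_code_len = 8096 * 5.31 = 42989.76 bits
ratio = original_size / compressed_size = 64768 / 42989.76 = 1.5066

Compression ratio = 1.5066


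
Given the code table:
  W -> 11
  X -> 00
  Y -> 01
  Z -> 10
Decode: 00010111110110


Decoding:
00 -> X
01 -> Y
01 -> Y
11 -> W
11 -> W
01 -> Y
10 -> Z


Result: XYYWWYZ


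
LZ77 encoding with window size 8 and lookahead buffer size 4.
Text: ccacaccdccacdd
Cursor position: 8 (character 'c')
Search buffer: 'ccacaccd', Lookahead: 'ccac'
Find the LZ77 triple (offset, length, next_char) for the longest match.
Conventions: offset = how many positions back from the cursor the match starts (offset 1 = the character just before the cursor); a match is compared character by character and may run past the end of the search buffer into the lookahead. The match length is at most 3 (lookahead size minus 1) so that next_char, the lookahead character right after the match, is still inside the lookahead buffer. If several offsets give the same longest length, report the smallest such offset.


Try each offset into the search buffer:
  offset=1 (pos 7, char 'd'): match length 0
  offset=2 (pos 6, char 'c'): match length 1
  offset=3 (pos 5, char 'c'): match length 2
  offset=4 (pos 4, char 'a'): match length 0
  offset=5 (pos 3, char 'c'): match length 1
  offset=6 (pos 2, char 'a'): match length 0
  offset=7 (pos 1, char 'c'): match length 1
  offset=8 (pos 0, char 'c'): match length 3
Longest match has length 3 at offset 8.
next_char = character at position 8 + 3 = 11 -> 'c'

Best match: offset=8, length=3 (matching 'cca' starting at position 0)
LZ77 triple: (8, 3, 'c')


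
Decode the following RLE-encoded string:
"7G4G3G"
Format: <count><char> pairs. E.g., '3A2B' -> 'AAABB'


Expanding each <count><char> pair:
  7G -> 'GGGGGGG'
  4G -> 'GGGG'
  3G -> 'GGG'

Decoded = GGGGGGGGGGGGGG


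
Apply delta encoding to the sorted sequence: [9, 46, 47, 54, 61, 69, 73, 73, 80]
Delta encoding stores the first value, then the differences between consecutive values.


First value: 9
Deltas:
  46 - 9 = 37
  47 - 46 = 1
  54 - 47 = 7
  61 - 54 = 7
  69 - 61 = 8
  73 - 69 = 4
  73 - 73 = 0
  80 - 73 = 7


Delta encoded: [9, 37, 1, 7, 7, 8, 4, 0, 7]


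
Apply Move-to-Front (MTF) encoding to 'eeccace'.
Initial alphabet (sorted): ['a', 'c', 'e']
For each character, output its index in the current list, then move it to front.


MTF encoding:
'e': index 2 in ['a', 'c', 'e'] -> ['e', 'a', 'c']
'e': index 0 in ['e', 'a', 'c'] -> ['e', 'a', 'c']
'c': index 2 in ['e', 'a', 'c'] -> ['c', 'e', 'a']
'c': index 0 in ['c', 'e', 'a'] -> ['c', 'e', 'a']
'a': index 2 in ['c', 'e', 'a'] -> ['a', 'c', 'e']
'c': index 1 in ['a', 'c', 'e'] -> ['c', 'a', 'e']
'e': index 2 in ['c', 'a', 'e'] -> ['e', 'c', 'a']


Output: [2, 0, 2, 0, 2, 1, 2]


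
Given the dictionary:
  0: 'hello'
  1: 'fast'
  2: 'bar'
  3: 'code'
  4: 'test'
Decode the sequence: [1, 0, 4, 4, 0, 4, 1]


Look up each index in the dictionary:
  1 -> 'fast'
  0 -> 'hello'
  4 -> 'test'
  4 -> 'test'
  0 -> 'hello'
  4 -> 'test'
  1 -> 'fast'

Decoded: "fast hello test test hello test fast"


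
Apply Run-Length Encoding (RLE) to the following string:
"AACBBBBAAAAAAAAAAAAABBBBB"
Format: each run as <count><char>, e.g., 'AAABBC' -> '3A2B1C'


Scanning runs left to right:
  i=0: run of 'A' x 2 -> '2A'
  i=2: run of 'C' x 1 -> '1C'
  i=3: run of 'B' x 4 -> '4B'
  i=7: run of 'A' x 13 -> '13A'
  i=20: run of 'B' x 5 -> '5B'

RLE = 2A1C4B13A5B


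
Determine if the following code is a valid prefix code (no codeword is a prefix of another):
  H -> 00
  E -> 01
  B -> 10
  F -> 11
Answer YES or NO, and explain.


Checking each pair (does one codeword prefix another?):
  H='00' vs E='01': no prefix
  H='00' vs B='10': no prefix
  H='00' vs F='11': no prefix
  E='01' vs H='00': no prefix
  E='01' vs B='10': no prefix
  E='01' vs F='11': no prefix
  B='10' vs H='00': no prefix
  B='10' vs E='01': no prefix
  B='10' vs F='11': no prefix
  F='11' vs H='00': no prefix
  F='11' vs E='01': no prefix
  F='11' vs B='10': no prefix
No violation found over all pairs.

YES -- this is a valid prefix code. No codeword is a prefix of any other codeword.


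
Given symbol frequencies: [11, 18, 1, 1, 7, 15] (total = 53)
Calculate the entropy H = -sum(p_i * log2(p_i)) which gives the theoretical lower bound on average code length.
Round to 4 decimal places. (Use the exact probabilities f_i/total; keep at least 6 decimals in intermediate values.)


Per-symbol terms -p_i * log2(p_i) with p_i = f_i/53:
  p = 11/53 = 0.207547: log2(p) = -2.268489, -p*log2(p) = 0.470818
  p = 18/53 = 0.339623: log2(p) = -1.557995, -p*log2(p) = 0.529131
  p = 1/53 = 0.018868: log2(p) = -5.727920, -p*log2(p) = 0.108074
  p = 1/53 = 0.018868: log2(p) = -5.727920, -p*log2(p) = 0.108074
  p = 7/53 = 0.132075: log2(p) = -2.920566, -p*log2(p) = 0.385735
  p = 15/53 = 0.283019: log2(p) = -1.821030, -p*log2(p) = 0.515386
H = 0.470818 + 0.529131 + 0.108074 + 0.108074 + 0.385735 + 0.515386 = 2.117218

H = 2.1172 bits/symbol


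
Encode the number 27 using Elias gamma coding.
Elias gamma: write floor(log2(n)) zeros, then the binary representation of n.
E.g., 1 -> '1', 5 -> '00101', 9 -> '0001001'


num_bits = floor(log2(27)) + 1 = 5
leading_zeros = num_bits - 1 = 4
binary(27) = 11011

Elias gamma(27) = '0000' + '11011' = 000011011 (9 bits)


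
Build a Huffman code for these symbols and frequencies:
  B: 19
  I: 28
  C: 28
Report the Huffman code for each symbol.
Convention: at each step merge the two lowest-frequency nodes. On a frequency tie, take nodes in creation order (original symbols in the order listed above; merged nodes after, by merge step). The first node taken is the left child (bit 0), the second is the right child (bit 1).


Huffman tree construction:
Step 1: Merge B(19) + I(28) = 47
Step 2: Merge C(28) + (B+I)(47) = 75
Read each symbol's code off the tree from the root (left child = 0, right child = 1).

Codes:
  B: 10 (length 2)
  I: 11 (length 2)
  C: 0 (length 1)
Average code length: 122/75 = 1.6267 bits/symbol


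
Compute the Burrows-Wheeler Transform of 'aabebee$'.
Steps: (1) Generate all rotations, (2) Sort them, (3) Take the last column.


Rotations (sorted):
  0: $aabebee -> last char: e
  1: aabebee$ -> last char: $
  2: abebee$a -> last char: a
  3: bebee$aa -> last char: a
  4: bee$aabe -> last char: e
  5: e$aabebe -> last char: e
  6: ebee$aab -> last char: b
  7: ee$aabeb -> last char: b


BWT = e$aaeebb


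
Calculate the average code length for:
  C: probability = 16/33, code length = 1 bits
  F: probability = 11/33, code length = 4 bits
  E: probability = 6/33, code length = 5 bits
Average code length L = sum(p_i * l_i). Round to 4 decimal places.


Weighted contributions p_i * l_i:
  C: (16/33) * 1 = 16/33
  F: (11/33) * 4 = 44/33
  E: (6/33) * 5 = 30/33
Sum = (16 + 44 + 30)/33 = 90/33

L = 90/33 = 2.7273 bits/symbol


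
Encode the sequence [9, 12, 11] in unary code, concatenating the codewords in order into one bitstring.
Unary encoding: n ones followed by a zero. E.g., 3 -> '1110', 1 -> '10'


Encode each number as n ones followed by a terminating 0:
  9 -> 1111111110 (10 bits)
  12 -> 1111111111110 (13 bits)
  11 -> 111111111110 (12 bits)
Total length = 10 + 13 + 12 = 35 bits.

Unary([9, 12, 11]) = 11111111101111111111110111111111110 (35 bits)


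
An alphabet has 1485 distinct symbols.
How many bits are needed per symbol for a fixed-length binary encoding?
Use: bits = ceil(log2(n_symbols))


log2(1485) = 10.5362
Bracket: 2^10 = 1024 < 1485 <= 2^11 = 2048
So ceil(log2(1485)) = 11

bits = ceil(log2(1485)) = ceil(10.5362) = 11 bits


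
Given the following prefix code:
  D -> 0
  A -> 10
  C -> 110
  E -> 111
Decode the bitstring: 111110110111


Decoding step by step:
Bits 111 -> E
Bits 110 -> C
Bits 110 -> C
Bits 111 -> E


Decoded message: ECCE


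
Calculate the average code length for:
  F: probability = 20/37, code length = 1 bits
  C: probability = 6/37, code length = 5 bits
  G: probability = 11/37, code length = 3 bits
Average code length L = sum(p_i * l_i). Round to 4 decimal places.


Weighted contributions p_i * l_i:
  F: (20/37) * 1 = 20/37
  C: (6/37) * 5 = 30/37
  G: (11/37) * 3 = 33/37
Sum = (20 + 30 + 33)/37 = 83/37

L = 83/37 = 2.2432 bits/symbol


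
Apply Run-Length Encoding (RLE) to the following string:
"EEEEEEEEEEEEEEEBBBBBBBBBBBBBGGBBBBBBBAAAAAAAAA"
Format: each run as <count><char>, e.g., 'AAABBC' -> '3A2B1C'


Scanning runs left to right:
  i=0: run of 'E' x 15 -> '15E'
  i=15: run of 'B' x 13 -> '13B'
  i=28: run of 'G' x 2 -> '2G'
  i=30: run of 'B' x 7 -> '7B'
  i=37: run of 'A' x 9 -> '9A'

RLE = 15E13B2G7B9A
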